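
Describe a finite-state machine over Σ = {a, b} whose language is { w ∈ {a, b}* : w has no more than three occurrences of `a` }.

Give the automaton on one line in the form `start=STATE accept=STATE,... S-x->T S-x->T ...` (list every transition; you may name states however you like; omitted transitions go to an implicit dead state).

start=q0 accept=q0,q1,q2,q3 q0-a->q1 q0-b->q0 q1-a->q2 q1-b->q1 q2-a->q3 q2-b->q2 q3-a->q4 q3-b->q3 q4-a->q4 q4-b->q4

Only the number of `a`s matters, and only up to 4. Make a chain q0 → q1 → q2 → q3 → q4 advanced by each `a` (with q4 absorbing); every other symbol self-loops. The accepting set is {q0, q1, q2, q3}.
With 5 states:
        a   b  
>* q0   q1  q0 
 * q1   q2  q1 
 * q2   q3  q2 
 * q3   q4  q3 
   q4   q4  q4 
(> = start, * = accepting)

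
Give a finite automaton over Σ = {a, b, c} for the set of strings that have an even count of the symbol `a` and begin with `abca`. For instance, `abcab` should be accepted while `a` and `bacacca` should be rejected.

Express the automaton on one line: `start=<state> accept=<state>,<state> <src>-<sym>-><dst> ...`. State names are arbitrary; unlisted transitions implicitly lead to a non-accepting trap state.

Run two small machines in parallel and take their product. One (2 states) tracks the count of `a`s modulo 2; the other (6 states) tracks whether the input so far still matches the prefix `abca`. Each combined state is a pair, one component from each; accept when both components accept.
        a   b   c  
>  s0   s1  s2  s2 
   s1   s2  s3  s4 
   s2   s4  s2  s2 
   s3   s2  s4  s5 
   s4   s2  s4  s4 
   s5   s6  s4  s4 
 * s6   s7  s6  s6 
   s7   s6  s7  s7 
(> = start, * = accepting)

start=s0 accept=s6 s0-a->s1 s0-b->s2 s0-c->s2 s1-a->s2 s1-b->s3 s1-c->s4 s2-a->s4 s2-b->s2 s2-c->s2 s3-a->s2 s3-b->s4 s3-c->s5 s4-a->s2 s4-b->s4 s4-c->s4 s5-a->s6 s5-b->s4 s5-c->s4 s6-a->s7 s6-b->s6 s6-c->s6 s7-a->s6 s7-b->s7 s7-c->s7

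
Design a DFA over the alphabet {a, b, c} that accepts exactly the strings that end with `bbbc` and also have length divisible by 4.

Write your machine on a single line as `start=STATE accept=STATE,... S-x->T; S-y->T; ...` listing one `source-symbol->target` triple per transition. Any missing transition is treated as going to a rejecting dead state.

start=q0; accept=q13; q0-a->q1; q0-b->q2; q0-c->q1; q1-a->q3; q1-b->q4; q1-c->q3; q2-a->q3; q2-b->q5; q2-c->q3; q3-a->q6; q3-b->q7; q3-c->q6; q4-a->q6; q4-b->q8; q4-c->q6; q5-a->q6; q5-b->q9; q5-c->q6; q6-a->q0; q6-b->q10; q6-c->q0; q7-a->q0; q7-b->q11; q7-c->q0; q8-a->q0; q8-b->q12; q8-c->q0; q9-a->q0; q9-b->q12; q9-c->q13; q10-a->q1; q10-b->q14; q10-c->q1; q11-a->q1; q11-b->q15; q11-c->q1; q12-a->q1; q12-b->q15; q12-c->q16; q13-a->q1; q13-b->q2; q13-c->q1; q14-a->q3; q14-b->q17; q14-c->q3; q15-a->q3; q15-b->q17; q15-c->q18; q16-a->q3; q16-b->q4; q16-c->q3; q17-a->q6; q17-b->q9; q17-c->q19; q18-a->q6; q18-b->q7; q18-c->q6; q19-a->q0; q19-b->q10; q19-c->q0

Build one automaton per condition and run them in lockstep. One (5 states) tracks how much of the suffix `bbbc` has currently been matched; the other (4 states) tracks the input length modulo 4. Each combined state is a pair, one component from each; accept when both components accept.
With 20 states:
          a    b    c  
>  q0     q1   q2   q1 
   q1     q3   q4   q3 
   q2     q3   q5   q3 
   q3     q6   q7   q6 
   q4     q6   q8   q6 
   q5     q6   q9   q6 
   q6     q0  q10   q0 
   q7     q0  q11   q0 
   q8     q0  q12   q0 
   q9     q0  q12  q13 
   q10    q1  q14   q1 
   q11    q1  q15   q1 
   q12    q1  q15  q16 
 * q13    q1   q2   q1 
   q14    q3  q17   q3 
   q15    q3  q17  q18 
   q16    q3   q4   q3 
   q17    q6   q9  q19 
   q18    q6   q7   q6 
   q19    q0  q10   q0 
(> = start, * = accepting)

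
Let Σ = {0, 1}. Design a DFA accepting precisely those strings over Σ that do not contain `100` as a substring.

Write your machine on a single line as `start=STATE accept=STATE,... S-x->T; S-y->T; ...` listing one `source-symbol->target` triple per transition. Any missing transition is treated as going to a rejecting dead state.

Track partial matches of the forbidden pattern `100`. State q3 is a dead state reached once `100` has occurred; every other state accepts. q0 means no part of `100` is currently matched.
        0   1  
>* q0   q0  q1 
 * q1   q2  q1 
 * q2   q3  q1 
   q3   q3  q3 
(> = start, * = accepting)

start=q0; accept=q0,q1,q2; q0-0->q0; q0-1->q1; q1-0->q2; q1-1->q1; q2-0->q3; q2-1->q1; q3-0->q3; q3-1->q3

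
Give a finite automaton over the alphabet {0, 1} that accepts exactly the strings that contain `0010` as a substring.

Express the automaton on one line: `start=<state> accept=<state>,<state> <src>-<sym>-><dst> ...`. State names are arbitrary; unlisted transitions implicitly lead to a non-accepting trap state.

start=s0 accept=s4 s0-0->s1 s0-1->s0 s1-0->s2 s1-1->s0 s2-0->s2 s2-1->s3 s3-0->s4 s3-1->s0 s4-0->s4 s4-1->s4

Track how much of `0010` has been matched so far: state s0 is no progress, s4 is the absorbing accept state reached once `0010` has occurred. Intermediate states record partial matches; on a mismatch, fall back to the longest reusable overlap.
A 5-state machine:
        0   1  
>  s0   s1  s0 
   s1   s2  s0 
   s2   s2  s3 
   s3   s4  s0 
 * s4   s4  s4 
(> = start, * = accepting)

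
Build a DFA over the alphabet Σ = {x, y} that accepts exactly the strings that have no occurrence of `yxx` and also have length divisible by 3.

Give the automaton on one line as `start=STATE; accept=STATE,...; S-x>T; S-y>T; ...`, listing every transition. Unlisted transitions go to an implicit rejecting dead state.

start=S0; accept=S0,S6,S7; S0-x>S1; S0-y>S2; S1-x>S3; S1-y>S4; S2-x>S5; S2-y>S4; S3-x>S0; S3-y>S6; S4-x>S7; S4-y>S6; S5-x>S8; S5-y>S6; S6-x>S9; S6-y>S2; S7-x>S8; S7-y>S2; S8-x>S8; S8-y>S8; S9-x>S8; S9-y>S4

Build one automaton per condition and run them in lockstep. The first has 4 states tracking partial matches of the forbidden pattern `yxx`; the second has 3 states tracking the input length modulo 3. A product state is a pair (one from each), accepting exactly when both do. Minimizing collapses redundant product states.
        x   y  
>* S0   S1  S2 
   S1   S3  S4 
   S2   S5  S4 
   S3   S0  S6 
   S4   S7  S6 
   S5   S8  S6 
 * S6   S9  S2 
 * S7   S8  S2 
   S8   S8  S8 
   S9   S8  S4 
(> = start, * = accepting)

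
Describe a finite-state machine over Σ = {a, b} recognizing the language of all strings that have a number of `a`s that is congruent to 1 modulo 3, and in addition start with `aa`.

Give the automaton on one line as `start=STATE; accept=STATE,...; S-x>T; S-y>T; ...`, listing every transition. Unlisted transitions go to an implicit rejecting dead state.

Build one automaton per condition and run them in lockstep. The first has 3 states tracking the count of `a`s modulo 3; the second has 4 states tracking whether the input so far still matches the prefix `aa`. A product state is a pair (one from each), accepting exactly when both do. After merging equivalent states the machine shrinks.
6 states suffice.
        a   b  
>  s0   s1  s2 
   s1   s3  s2 
   s2   s2  s2 
   s3   s4  s3 
   s4   s5  s4 
 * s5   s3  s5 
(> = start, * = accepting)

start=s0; accept=s5; s0-a>s1; s0-b>s2; s1-a>s3; s1-b>s2; s2-a>s2; s2-b>s2; s3-a>s4; s3-b>s3; s4-a>s5; s4-b>s4; s5-a>s3; s5-b>s5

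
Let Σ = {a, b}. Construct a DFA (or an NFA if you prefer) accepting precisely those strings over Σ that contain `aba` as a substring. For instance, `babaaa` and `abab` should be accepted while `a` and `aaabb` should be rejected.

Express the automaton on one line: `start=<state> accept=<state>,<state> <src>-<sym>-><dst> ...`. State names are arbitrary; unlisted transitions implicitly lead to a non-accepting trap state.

States q0..q2 record the length of the longest prefix of `aba` that matches the current input suffix. Reaching q3 means `aba` has been seen, and we stay there forever. Accept from q3.
        a   b  
>  q0   q1  q0 
   q1   q1  q2 
   q2   q3  q0 
 * q3   q3  q3 
(> = start, * = accepting)

start=q0 accept=q3 q0-a->q1 q0-b->q0 q1-a->q1 q1-b->q2 q2-a->q3 q2-b->q0 q3-a->q3 q3-b->q3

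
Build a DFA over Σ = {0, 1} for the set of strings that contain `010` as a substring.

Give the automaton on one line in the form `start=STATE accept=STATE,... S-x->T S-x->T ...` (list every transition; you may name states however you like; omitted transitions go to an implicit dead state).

start=q0 accept=q3 q0-0->q1 q0-1->q0 q1-0->q1 q1-1->q2 q2-0->q3 q2-1->q0 q3-0->q3 q3-1->q3

Track how much of `010` has been matched so far: state q0 is no progress, q3 is the absorbing accept state reached once `010` has occurred. Intermediate states record partial matches; on a mismatch, fall back to the longest reusable overlap.
        0   1  
>  q0   q1  q0 
   q1   q1  q2 
   q2   q3  q0 
 * q3   q3  q3 
(> = start, * = accepting)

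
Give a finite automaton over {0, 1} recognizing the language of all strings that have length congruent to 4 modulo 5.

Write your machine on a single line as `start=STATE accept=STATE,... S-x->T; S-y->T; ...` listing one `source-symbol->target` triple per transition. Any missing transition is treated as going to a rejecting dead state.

Count input length modulo 5: every symbol advances one step around the cycle q0 → q1 → q2 → q3 → q4 → q0. Accept at q4.
        0   1  
>  q0   q1  q1 
   q1   q2  q2 
   q2   q3  q3 
   q3   q4  q4 
 * q4   q0  q0 
(> = start, * = accepting)

start=q0; accept=q4; q0-0->q1; q0-1->q1; q1-0->q2; q1-1->q2; q2-0->q3; q2-1->q3; q3-0->q4; q3-1->q4; q4-0->q0; q4-1->q0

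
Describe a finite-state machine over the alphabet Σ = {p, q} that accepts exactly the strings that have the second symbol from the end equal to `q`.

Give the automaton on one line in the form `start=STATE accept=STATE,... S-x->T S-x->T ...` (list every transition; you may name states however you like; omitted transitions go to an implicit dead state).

Because acceptance depends on a position counted from the end, the machine has to buffer the most recent 2 symbols. Make each state the string of the last up-to-2 symbols read; on input `x` shift the window left and append `x`. Accept when the buffered window has length 2 and begins with `q`.
        p   q  
>  S0   S1  S2 
   S1   S3  S4 
   S2   S5  S6 
   S3   S3  S4 
   S4   S5  S6 
 * S5   S3  S4 
 * S6   S5  S6 
(> = start, * = accepting)

start=S0 accept=S5,S6 S0-p->S1 S0-q->S2 S1-p->S3 S1-q->S4 S2-p->S5 S2-q->S6 S3-p->S3 S3-q->S4 S4-p->S5 S4-q->S6 S5-p->S3 S5-q->S4 S6-p->S5 S6-q->S6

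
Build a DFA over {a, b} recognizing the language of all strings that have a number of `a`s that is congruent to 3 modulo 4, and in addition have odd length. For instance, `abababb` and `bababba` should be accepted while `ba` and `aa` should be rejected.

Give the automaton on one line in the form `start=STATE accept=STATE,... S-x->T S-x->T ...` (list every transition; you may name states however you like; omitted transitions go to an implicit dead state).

start=S0 accept=S5 S0-a->S1 S0-b->S2 S1-a->S3 S1-b->S4 S2-a->S4 S2-b->S0 S3-a->S5 S3-b->S6 S4-a->S6 S4-b->S1 S5-a->S0 S5-b->S7 S6-a->S7 S6-b->S3 S7-a->S2 S7-b->S5

Build one automaton per condition and run them in lockstep. The first has 4 states tracking the count of `a`s modulo 4; the second has 2 states tracking the input length modulo 2. A product state is a pair (one from each), accepting exactly when both do.
With 8 states:
        a   b  
>  S0   S1  S2 
   S1   S3  S4 
   S2   S4  S0 
   S3   S5  S6 
   S4   S6  S1 
 * S5   S0  S7 
   S6   S7  S3 
   S7   S2  S5 
(> = start, * = accepting)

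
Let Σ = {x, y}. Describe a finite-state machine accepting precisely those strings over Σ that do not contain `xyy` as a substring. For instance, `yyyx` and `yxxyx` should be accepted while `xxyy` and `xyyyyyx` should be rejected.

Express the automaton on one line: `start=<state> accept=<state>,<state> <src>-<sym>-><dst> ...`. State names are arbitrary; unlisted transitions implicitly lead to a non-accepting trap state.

Track partial matches of the forbidden pattern `xyy`. State D is a dead state reached once `xyy` has occurred; every other state accepts. A means no part of `xyy` is currently matched.
With 4 states:
       x  y 
>* A   B  A 
 * B   B  C 
 * C   B  D 
   D   D  D 
(> = start, * = accepting)

start=A accept=A,B,C A-x->B A-y->A B-x->B B-y->C C-x->B C-y->D D-x->D D-y->D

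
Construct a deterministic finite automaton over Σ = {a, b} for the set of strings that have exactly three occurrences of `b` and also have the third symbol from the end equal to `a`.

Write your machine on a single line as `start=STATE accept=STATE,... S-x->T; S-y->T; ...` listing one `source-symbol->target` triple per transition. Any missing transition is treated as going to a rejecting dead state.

start=s0; accept=s7,s12,s13,s15; s0-a->s0; s0-b->s1; s1-a->s2; s1-b->s3; s2-a->s2; s2-b->s4; s3-a->s5; s3-b->s6; s4-a->s5; s4-b->s7; s5-a->s8; s5-b->s9; s6-a->s10; s6-b->s11; s7-a->s10; s7-b->s11; s8-a->s8; s8-b->s12; s9-a->s13; s9-b->s11; s10-a->s14; s10-b->s11; s11-a->s11; s11-b->s11; s12-a->s13; s12-b->s11; s13-a->s14; s13-b->s11; s14-a->s15; s14-b->s11; s15-a->s15; s15-b->s11

Build one automaton per condition and run them in lockstep. The first has 5 states tracking the count of `b`s, saturating at 4; the second has 15 states tracking the last 3 symbols read. A product state is a pair (one from each), accepting exactly when both do. Minimizing collapses redundant product states.
With 16 states:
          a    b  
>  s0     s0   s1 
   s1     s2   s3 
   s2     s2   s4 
   s3     s5   s6 
   s4     s5   s7 
   s5     s8   s9 
   s6    s10  s11 
 * s7    s10  s11 
   s8     s8  s12 
   s9    s13  s11 
   s10   s14  s11 
   s11   s11  s11 
 * s12   s13  s11 
 * s13   s14  s11 
   s14   s15  s11 
 * s15   s15  s11 
(> = start, * = accepting)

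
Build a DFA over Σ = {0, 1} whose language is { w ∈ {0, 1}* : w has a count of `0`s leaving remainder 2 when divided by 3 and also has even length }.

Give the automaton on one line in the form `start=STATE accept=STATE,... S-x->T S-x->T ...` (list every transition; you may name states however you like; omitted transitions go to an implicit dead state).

start=q0 accept=q3 q0-0->q1 q0-1->q2 q1-0->q3 q1-1->q4 q2-0->q4 q2-1->q0 q3-0->q2 q3-1->q5 q4-0->q5 q4-1->q1 q5-0->q0 q5-1->q3

Handle the two conditions separately and then intersect. The first has 3 states tracking the count of `0`s modulo 3; the second has 2 states tracking the input length modulo 2. A product state is a pair (one from each), accepting exactly when both do.
With 6 states:
        0   1  
>  q0   q1  q2 
   q1   q3  q4 
   q2   q4  q0 
 * q3   q2  q5 
   q4   q5  q1 
   q5   q0  q3 
(> = start, * = accepting)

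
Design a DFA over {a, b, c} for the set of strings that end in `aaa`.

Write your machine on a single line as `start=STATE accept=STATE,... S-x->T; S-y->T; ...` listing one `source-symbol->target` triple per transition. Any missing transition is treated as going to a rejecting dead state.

Remember how much of `aaa` the current input suffix matches. State q0 means no match yet; q1 means the last symbol is `a`; q2 means the last 2 symbols are `aa`; q3 means the last 3 symbols are `aaa`. Only q3 accepts. On a mismatch, fall back to the longest proper suffix that is still a prefix of `aaa`.
4 states suffice.
        a   b   c  
>  q0   q1  q0  q0 
   q1   q2  q0  q0 
   q2   q3  q0  q0 
 * q3   q3  q0  q0 
(> = start, * = accepting)

start=q0; accept=q3; q0-a->q1; q0-b->q0; q0-c->q0; q1-a->q2; q1-b->q0; q1-c->q0; q2-a->q3; q2-b->q0; q2-c->q0; q3-a->q3; q3-b->q0; q3-c->q0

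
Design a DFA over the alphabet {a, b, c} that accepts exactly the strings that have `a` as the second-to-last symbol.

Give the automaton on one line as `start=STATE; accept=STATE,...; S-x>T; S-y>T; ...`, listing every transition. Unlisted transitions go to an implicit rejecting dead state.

start=q0; accept=q4,q5,q6; q0-a>q1; q0-b>q2; q0-c>q3; q1-a>q4; q1-b>q5; q1-c>q6; q2-a>q7; q2-b>q8; q2-c>q9; q3-a>q10; q3-b>q11; q3-c>q12; q4-a>q4; q4-b>q5; q4-c>q6; q5-a>q7; q5-b>q8; q5-c>q9; q6-a>q10; q6-b>q11; q6-c>q12; q7-a>q4; q7-b>q5; q7-c>q6; q8-a>q7; q8-b>q8; q8-c>q9; q9-a>q10; q9-b>q11; q9-c>q12; q10-a>q4; q10-b>q5; q10-c>q6; q11-a>q7; q11-b>q8; q11-c>q9; q12-a>q10; q12-b>q11; q12-c>q12

Because acceptance depends on a position counted from the end, the machine has to buffer the most recent 2 symbols. Make each state the string of the last up-to-2 symbols read; on input `x` shift the window left and append `x`. Accept when the buffered window has length 2 and begins with `a`.
13 states suffice.
          a    b    c  
>  q0     q1   q2   q3 
   q1     q4   q5   q6 
   q2     q7   q8   q9 
   q3    q10  q11  q12 
 * q4     q4   q5   q6 
 * q5     q7   q8   q9 
 * q6    q10  q11  q12 
   q7     q4   q5   q6 
   q8     q7   q8   q9 
   q9    q10  q11  q12 
   q10    q4   q5   q6 
   q11    q7   q8   q9 
   q12   q10  q11  q12 
(> = start, * = accepting)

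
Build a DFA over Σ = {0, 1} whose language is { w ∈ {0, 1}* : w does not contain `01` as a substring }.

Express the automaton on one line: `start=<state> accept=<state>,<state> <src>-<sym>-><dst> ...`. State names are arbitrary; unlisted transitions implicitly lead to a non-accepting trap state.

This is the complement of 'contains `01`'. Use the same substring-matching states — q0 through q2 holding how much of `01` has just been matched — but flip the accepting set: everything except the trap q2 accepts.
        0   1  
>* q0   q1  q0 
 * q1   q1  q2 
   q2   q2  q2 
(> = start, * = accepting)

start=q0 accept=q0,q1 q0-0->q1 q0-1->q0 q1-0->q1 q1-1->q2 q2-0->q2 q2-1->q2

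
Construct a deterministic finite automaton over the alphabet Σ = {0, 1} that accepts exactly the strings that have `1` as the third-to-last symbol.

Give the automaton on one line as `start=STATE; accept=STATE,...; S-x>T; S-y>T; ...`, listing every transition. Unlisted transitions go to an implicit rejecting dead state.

start=A; accept=L,M,N,O; A-0>B; A-1>C; B-0>D; B-1>E; C-0>F; C-1>G; D-0>H; D-1>I; E-0>J; E-1>K; F-0>L; F-1>M; G-0>N; G-1>O; H-0>H; H-1>I; I-0>J; I-1>K; J-0>L; J-1>M; K-0>N; K-1>O; L-0>H; L-1>I; M-0>J; M-1>K; N-0>L; N-1>M; O-0>N; O-1>O

Because acceptance depends on a position counted from the end, the machine has to buffer the most recent 3 symbols. Make each state the string of the last up-to-3 symbols read; on input `x` shift the window left and append `x`. Accept when the buffered window has length 3 and begins with `1`.
15 states suffice.
       0  1 
>  A   B  C 
   B   D  E 
   C   F  G 
   D   H  I 
   E   J  K 
   F   L  M 
   G   N  O 
   H   H  I 
   I   J  K 
   J   L  M 
   K   N  O 
 * L   H  I 
 * M   J  K 
 * N   L  M 
 * O   N  O 
(> = start, * = accepting)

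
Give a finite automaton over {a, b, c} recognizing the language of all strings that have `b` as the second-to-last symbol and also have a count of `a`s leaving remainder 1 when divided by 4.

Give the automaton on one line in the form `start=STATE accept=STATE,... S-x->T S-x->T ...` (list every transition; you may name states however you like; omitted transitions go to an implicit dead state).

start=s0 accept=s5,s7 s0-a->s1 s0-b->s2 s0-c->s0 s1-a->s3 s1-b->s4 s1-c->s1 s2-a->s5 s2-b->s2 s2-c->s0 s3-a->s6 s3-b->s3 s3-c->s3 s4-a->s3 s4-b->s7 s4-c->s5 s5-a->s3 s5-b->s4 s5-c->s1 s6-a->s0 s6-b->s6 s6-c->s6 s7-a->s3 s7-b->s7 s7-c->s5

Run two small machines in parallel and take their product. The first has 13 states tracking the last 2 symbols read; the second has 4 states tracking the count of `a`s modulo 4. A product state is a pair (one from each), accepting exactly when both do. Equivalent product states are then merged.
8 states suffice.
        a   b   c  
>  s0   s1  s2  s0 
   s1   s3  s4  s1 
   s2   s5  s2  s0 
   s3   s6  s3  s3 
   s4   s3  s7  s5 
 * s5   s3  s4  s1 
   s6   s0  s6  s6 
 * s7   s3  s7  s5 
(> = start, * = accepting)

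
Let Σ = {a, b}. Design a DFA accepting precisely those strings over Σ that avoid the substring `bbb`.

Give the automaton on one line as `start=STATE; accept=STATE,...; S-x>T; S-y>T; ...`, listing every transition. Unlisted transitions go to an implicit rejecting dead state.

This is the complement of 'contains `bbb`'. Use the same substring-matching states — s0 through s3 holding how much of `bbb` has just been matched — but flip the accepting set: everything except the trap s3 accepts.
        a   b  
>* s0   s0  s1 
 * s1   s0  s2 
 * s2   s0  s3 
   s3   s3  s3 
(> = start, * = accepting)

start=s0; accept=s0,s1,s2; s0-a>s0; s0-b>s1; s1-a>s0; s1-b>s2; s2-a>s0; s2-b>s3; s3-a>s3; s3-b>s3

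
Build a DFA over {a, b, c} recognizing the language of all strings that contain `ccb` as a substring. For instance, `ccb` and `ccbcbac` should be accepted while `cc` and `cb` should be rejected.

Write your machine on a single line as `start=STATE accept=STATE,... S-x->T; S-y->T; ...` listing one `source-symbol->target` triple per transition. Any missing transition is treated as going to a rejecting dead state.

start=q0; accept=q3; q0-a->q0; q0-b->q0; q0-c->q1; q1-a->q0; q1-b->q0; q1-c->q2; q2-a->q0; q2-b->q3; q2-c->q2; q3-a->q3; q3-b->q3; q3-c->q3

States q0..q2 record the length of the longest prefix of `ccb` that matches the current input suffix. Reaching q3 means `ccb` has been seen, and we stay there forever. Accept from q3.
        a   b   c  
>  q0   q0  q0  q1 
   q1   q0  q0  q2 
   q2   q0  q3  q2 
 * q3   q3  q3  q3 
(> = start, * = accepting)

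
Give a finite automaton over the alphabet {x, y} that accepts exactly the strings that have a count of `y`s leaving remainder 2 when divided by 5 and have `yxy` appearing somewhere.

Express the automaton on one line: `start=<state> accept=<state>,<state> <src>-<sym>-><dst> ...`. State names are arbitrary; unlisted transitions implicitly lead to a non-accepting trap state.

start=S0 accept=S5 S0-x->S0 S0-y->S1 S1-x->S2 S1-y->S3 S2-x->S4 S2-y->S5 S3-x->S6 S3-y->S7 S4-x->S4 S4-y->S3 S5-x->S5 S5-y->S8 S6-x->S9 S6-y->S8 S7-x->S10 S7-y->S11 S8-x->S8 S8-y->S12 S9-x->S9 S9-y->S7 S10-x->S13 S10-y->S12 S11-x->S14 S11-y->S15 S12-x->S12 S12-y->S16 S13-x->S13 S13-y->S11 S14-x->S17 S14-y->S16 S15-x->S18 S15-y->S1 S16-x->S16 S16-y->S19 S17-x->S17 S17-y->S15 S18-x->S0 S18-y->S19 S19-x->S19 S19-y->S5

Build one automaton per condition and run them in lockstep. One (5 states) tracks the count of `y`s modulo 5; the other (4 states) tracks whether and how much of `yxy` has been seen. Each combined state is a pair, one component from each; accept when both components accept.
          x    y  
>  S0     S0   S1 
   S1     S2   S3 
   S2     S4   S5 
   S3     S6   S7 
   S4     S4   S3 
 * S5     S5   S8 
   S6     S9   S8 
   S7    S10  S11 
   S8     S8  S12 
   S9     S9   S7 
   S10   S13  S12 
   S11   S14  S15 
   S12   S12  S16 
   S13   S13  S11 
   S14   S17  S16 
   S15   S18   S1 
   S16   S16  S19 
   S17   S17  S15 
   S18    S0  S19 
   S19   S19   S5 
(> = start, * = accepting)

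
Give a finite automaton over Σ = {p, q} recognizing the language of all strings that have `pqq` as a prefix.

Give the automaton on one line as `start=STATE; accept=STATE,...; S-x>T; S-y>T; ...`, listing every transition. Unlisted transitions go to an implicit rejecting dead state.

Walk along `pqq` while the input agrees: from S0 take `p` to S1, and so on. Any deviation drops to the rejecting sink S4. Once S3 is reached the prefix is confirmed and every continuation is accepted.
With 5 states:
        p   q  
>  S0   S1  S4 
   S1   S4  S2 
   S2   S4  S3 
 * S3   S3  S3 
   S4   S4  S4 
(> = start, * = accepting)

start=S0; accept=S3; S0-p>S1; S0-q>S4; S1-p>S4; S1-q>S2; S2-p>S4; S2-q>S3; S3-p>S3; S3-q>S3; S4-p>S4; S4-q>S4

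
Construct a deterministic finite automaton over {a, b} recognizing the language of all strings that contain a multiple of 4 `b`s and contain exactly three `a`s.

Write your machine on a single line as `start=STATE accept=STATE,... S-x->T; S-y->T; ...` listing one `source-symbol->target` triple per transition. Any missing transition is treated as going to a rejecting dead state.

Run two small machines in parallel and take their product. The first has 4 states tracking the count of `b`s modulo 4; the second has 5 states tracking the count of `a`s, saturating at 4. A product state is a pair (one from each), accepting exactly when both do.
A 20-state machine:
          a    b  
>  q0     q1   q2 
   q1     q3   q4 
   q2     q4   q5 
   q3     q6   q7 
   q4     q7   q8 
   q5     q8   q9 
 * q6    q10  q11 
   q7    q11  q12 
   q8    q12  q13 
   q9    q13   q0 
   q10   q10  q14 
   q11   q14  q15 
   q12   q15  q16 
   q13   q16   q1 
   q14   q14  q17 
   q15   q17  q18 
   q16   q18   q3 
   q17   q17  q19 
   q18   q19   q6 
   q19   q19  q10 
(> = start, * = accepting)

start=q0; accept=q6; q0-a->q1; q0-b->q2; q1-a->q3; q1-b->q4; q2-a->q4; q2-b->q5; q3-a->q6; q3-b->q7; q4-a->q7; q4-b->q8; q5-a->q8; q5-b->q9; q6-a->q10; q6-b->q11; q7-a->q11; q7-b->q12; q8-a->q12; q8-b->q13; q9-a->q13; q9-b->q0; q10-a->q10; q10-b->q14; q11-a->q14; q11-b->q15; q12-a->q15; q12-b->q16; q13-a->q16; q13-b->q1; q14-a->q14; q14-b->q17; q15-a->q17; q15-b->q18; q16-a->q18; q16-b->q3; q17-a->q17; q17-b->q19; q18-a->q19; q18-b->q6; q19-a->q19; q19-b->q10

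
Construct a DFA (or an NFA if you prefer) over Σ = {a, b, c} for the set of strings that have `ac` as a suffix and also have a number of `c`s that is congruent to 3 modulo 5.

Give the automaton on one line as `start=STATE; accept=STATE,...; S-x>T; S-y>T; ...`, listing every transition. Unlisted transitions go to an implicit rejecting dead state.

Run two small machines in parallel and take their product. The first has 3 states tracking how much of the suffix `ac` has currently been matched; the second has 5 states tracking the count of `c`s modulo 5. A product state is a pair (one from each), accepting exactly when both do. Minimizing collapses redundant product states.
A 7-state machine:
        a   b   c  
>  S0   S0  S0  S1 
   S1   S1  S1  S2 
   S2   S3  S2  S4 
   S3   S3  S2  S5 
   S4   S4  S4  S6 
 * S5   S4  S4  S6 
   S6   S6  S6  S0 
(> = start, * = accepting)

start=S0; accept=S5; S0-a>S0; S0-b>S0; S0-c>S1; S1-a>S1; S1-b>S1; S1-c>S2; S2-a>S3; S2-b>S2; S2-c>S4; S3-a>S3; S3-b>S2; S3-c>S5; S4-a>S4; S4-b>S4; S4-c>S6; S5-a>S4; S5-b>S4; S5-c>S6; S6-a>S6; S6-b>S6; S6-c>S0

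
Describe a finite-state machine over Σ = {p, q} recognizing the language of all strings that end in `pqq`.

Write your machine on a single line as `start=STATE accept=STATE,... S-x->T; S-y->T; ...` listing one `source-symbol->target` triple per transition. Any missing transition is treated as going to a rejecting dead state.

Let each state record the length of the longest suffix of the input read so far that is also a prefix of `pqq`. B means the last symbol is `p`; C means the last 2 symbols are `pq`; D means the last 3 symbols are `pqq`. Accept only at D, where the string currently ends in `pqq`.
4 states suffice.
       p  q 
>  A   B  A 
   B   B  C 
   C   B  D 
 * D   B  A 
(> = start, * = accepting)

start=A; accept=D; A-p->B; A-q->A; B-p->B; B-q->C; C-p->B; C-q->D; D-p->B; D-q->A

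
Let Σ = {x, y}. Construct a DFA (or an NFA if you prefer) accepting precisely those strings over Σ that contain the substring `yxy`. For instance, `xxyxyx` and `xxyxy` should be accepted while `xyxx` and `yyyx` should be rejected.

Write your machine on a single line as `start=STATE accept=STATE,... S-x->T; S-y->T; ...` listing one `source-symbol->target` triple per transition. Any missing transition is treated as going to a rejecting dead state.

start=S0; accept=S3; S0-x->S0; S0-y->S1; S1-x->S2; S1-y->S1; S2-x->S0; S2-y->S3; S3-x->S3; S3-y->S3

States S0..S2 record the length of the longest prefix of `yxy` that matches the current input suffix. Reaching S3 means `yxy` has been seen, and we stay there forever. Accept from S3.
With 4 states:
        x   y  
>  S0   S0  S1 
   S1   S2  S1 
   S2   S0  S3 
 * S3   S3  S3 
(> = start, * = accepting)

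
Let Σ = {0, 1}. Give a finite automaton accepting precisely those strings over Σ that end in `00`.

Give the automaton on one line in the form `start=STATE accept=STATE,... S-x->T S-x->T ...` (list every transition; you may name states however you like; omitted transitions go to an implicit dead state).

start=s0 accept=s2 s0-0->s1 s0-1->s0 s1-0->s2 s1-1->s0 s2-0->s2 s2-1->s0

Let each state record the length of the longest suffix of the input read so far that is also a prefix of `00`. s1 means the last symbol is `0`; s2 means the last 2 symbols are `00`. Accept only at s2, where the string currently ends in `00`.
With 3 states:
        0   1  
>  s0   s1  s0 
   s1   s2  s0 
 * s2   s2  s0 
(> = start, * = accepting)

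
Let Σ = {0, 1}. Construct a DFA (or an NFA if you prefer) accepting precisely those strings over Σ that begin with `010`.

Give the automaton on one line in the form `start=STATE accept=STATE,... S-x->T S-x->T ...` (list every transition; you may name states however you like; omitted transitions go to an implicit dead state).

start=q0 accept=q3 q0-0->q1 q0-1->q4 q1-0->q4 q1-1->q2 q2-0->q3 q2-1->q4 q3-0->q3 q3-1->q3 q4-0->q4 q4-1->q4

Check the first 3 symbols one by one: q0 through q2 record how many have matched `010` so far; any wrong symbol goes to the dead state q4. After all 3 match we enter the accepting sink q3.
        0   1  
>  q0   q1  q4 
   q1   q4  q2 
   q2   q3  q4 
 * q3   q3  q3 
   q4   q4  q4 
(> = start, * = accepting)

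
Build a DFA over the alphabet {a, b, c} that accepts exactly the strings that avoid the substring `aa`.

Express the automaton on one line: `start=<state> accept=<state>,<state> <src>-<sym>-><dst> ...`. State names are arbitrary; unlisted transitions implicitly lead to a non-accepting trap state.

Track partial matches of the forbidden pattern `aa`. State q2 is a dead state reached once `aa` has occurred; every other state accepts. q0 means no part of `aa` is currently matched.
3 states suffice.
        a   b   c  
>* q0   q1  q0  q0 
 * q1   q2  q0  q0 
   q2   q2  q2  q2 
(> = start, * = accepting)

start=q0 accept=q0,q1 q0-a->q1 q0-b->q0 q0-c->q0 q1-a->q2 q1-b->q0 q1-c->q0 q2-a->q2 q2-b->q2 q2-c->q2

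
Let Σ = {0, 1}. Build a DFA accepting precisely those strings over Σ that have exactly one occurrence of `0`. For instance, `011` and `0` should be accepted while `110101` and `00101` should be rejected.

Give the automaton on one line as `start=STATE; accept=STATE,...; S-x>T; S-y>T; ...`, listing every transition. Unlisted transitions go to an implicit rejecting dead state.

start=A; accept=B; A-0>B; A-1>A; B-0>C; B-1>B; C-0>C; C-1>C

Only the number of `0`s matters, and only up to 2. Make a chain A → B → C advanced by each `0` (with C absorbing); every other symbol self-loops. The accepting set is {B}.
       0  1 
>  A   B  A 
 * B   C  B 
   C   C  C 
(> = start, * = accepting)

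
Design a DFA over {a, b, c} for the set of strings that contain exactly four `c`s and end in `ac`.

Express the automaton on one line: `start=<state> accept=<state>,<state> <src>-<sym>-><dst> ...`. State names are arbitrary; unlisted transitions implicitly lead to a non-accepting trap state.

Run two small machines in parallel and take their product. The first has 6 states tracking the count of `c`s, saturating at 5; the second has 3 states tracking how much of the suffix `ac` has currently been matched. A product state is a pair (one from each), accepting exactly when both do. After merging equivalent states the machine shrinks.
With 7 states:
        a   b   c  
>  S0   S0  S0  S1 
   S1   S1  S1  S2 
   S2   S2  S2  S3 
   S3   S4  S3  S5 
   S4   S4  S3  S6 
   S5   S5  S5  S5 
 * S6   S5  S5  S5 
(> = start, * = accepting)

start=S0 accept=S6 S0-a->S0 S0-b->S0 S0-c->S1 S1-a->S1 S1-b->S1 S1-c->S2 S2-a->S2 S2-b->S2 S2-c->S3 S3-a->S4 S3-b->S3 S3-c->S5 S4-a->S4 S4-b->S3 S4-c->S6 S5-a->S5 S5-b->S5 S5-c->S5 S6-a->S5 S6-b->S5 S6-c->S5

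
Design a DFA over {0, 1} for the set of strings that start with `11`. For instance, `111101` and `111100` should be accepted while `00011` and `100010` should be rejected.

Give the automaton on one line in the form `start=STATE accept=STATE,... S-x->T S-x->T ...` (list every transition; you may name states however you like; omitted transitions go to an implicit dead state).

start=s0 accept=s2 s0-0->s3 s0-1->s1 s1-0->s3 s1-1->s2 s2-0->s2 s2-1->s2 s3-0->s3 s3-1->s3

Walk along `11` while the input agrees: from s0 take `1` to s1, and so on. Any deviation drops to the rejecting sink s3. Once s2 is reached the prefix is confirmed and every continuation is accepted.
A 4-state machine:
        0   1  
>  s0   s3  s1 
   s1   s3  s2 
 * s2   s2  s2 
   s3   s3  s3 
(> = start, * = accepting)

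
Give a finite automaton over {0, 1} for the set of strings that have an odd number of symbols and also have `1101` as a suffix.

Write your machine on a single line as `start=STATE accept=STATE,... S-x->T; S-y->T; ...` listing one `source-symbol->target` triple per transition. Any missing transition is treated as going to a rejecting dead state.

Handle the two conditions separately and then intersect. One (2 states) tracks the input length modulo 2; the other (5 states) tracks how much of the suffix `1101` has currently been matched. Each combined state is a pair, one component from each; accept when both components accept.
10 states suffice.
        0   1  
>  q0   q1  q2 
   q1   q0  q3 
   q2   q0  q4 
   q3   q1  q5 
   q4   q6  q5 
   q5   q7  q4 
   q6   q0  q8 
   q7   q1  q9 
   q8   q1  q5 
 * q9   q0  q4 
(> = start, * = accepting)

start=q0; accept=q9; q0-0->q1; q0-1->q2; q1-0->q0; q1-1->q3; q2-0->q0; q2-1->q4; q3-0->q1; q3-1->q5; q4-0->q6; q4-1->q5; q5-0->q7; q5-1->q4; q6-0->q0; q6-1->q8; q7-0->q1; q7-1->q9; q8-0->q1; q8-1->q5; q9-0->q0; q9-1->q4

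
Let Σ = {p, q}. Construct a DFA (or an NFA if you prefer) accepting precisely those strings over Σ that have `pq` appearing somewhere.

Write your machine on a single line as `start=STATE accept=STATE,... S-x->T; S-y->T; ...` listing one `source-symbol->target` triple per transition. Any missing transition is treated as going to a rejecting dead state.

Track how much of `pq` has been matched so far: state A is no progress, C is the absorbing accept state reached once `pq` has occurred. Intermediate states record partial matches; on a mismatch, fall back to the longest reusable overlap.
A 3-state machine:
       p  q 
>  A   B  A 
   B   B  C 
 * C   C  C 
(> = start, * = accepting)

start=A; accept=C; A-p->B; A-q->A; B-p->B; B-q->C; C-p->C; C-q->C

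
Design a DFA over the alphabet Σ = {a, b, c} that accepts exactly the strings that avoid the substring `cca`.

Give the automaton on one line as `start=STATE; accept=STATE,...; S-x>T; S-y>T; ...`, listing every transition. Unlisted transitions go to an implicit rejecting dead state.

start=q0; accept=q0,q1,q2; q0-a>q0; q0-b>q0; q0-c>q1; q1-a>q0; q1-b>q0; q1-c>q2; q2-a>q3; q2-b>q0; q2-c>q2; q3-a>q3; q3-b>q3; q3-c>q3

Track partial matches of the forbidden pattern `cca`. State q3 is a dead state reached once `cca` has occurred; every other state accepts. q0 means no part of `cca` is currently matched.
        a   b   c  
>* q0   q0  q0  q1 
 * q1   q0  q0  q2 
 * q2   q3  q0  q2 
   q3   q3  q3  q3 
(> = start, * = accepting)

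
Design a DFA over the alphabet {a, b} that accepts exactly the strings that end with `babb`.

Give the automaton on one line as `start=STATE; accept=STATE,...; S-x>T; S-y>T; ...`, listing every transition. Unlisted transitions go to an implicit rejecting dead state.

start=q0; accept=q4; q0-a>q0; q0-b>q1; q1-a>q2; q1-b>q1; q2-a>q0; q2-b>q3; q3-a>q2; q3-b>q4; q4-a>q2; q4-b>q1

Remember how much of `babb` the current input suffix matches. State q0 means no match yet; q1 means the last symbol is `b`; q2 means the last 2 symbols are `ba`; q3 means the last 3 symbols are `bab`; q4 means the last 4 symbols are `babb`. Only q4 accepts. On a mismatch, fall back to the longest proper suffix that is still a prefix of `babb`.
With 5 states:
        a   b  
>  q0   q0  q1 
   q1   q2  q1 
   q2   q0  q3 
   q3   q2  q4 
 * q4   q2  q1 
(> = start, * = accepting)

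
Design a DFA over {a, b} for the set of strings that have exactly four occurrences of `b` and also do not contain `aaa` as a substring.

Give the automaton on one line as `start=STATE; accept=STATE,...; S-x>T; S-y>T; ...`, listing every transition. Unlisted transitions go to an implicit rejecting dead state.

start=S0; accept=S12,S14,S15; S0-a>S1; S0-b>S2; S1-a>S3; S1-b>S2; S2-a>S4; S2-b>S5; S3-a>S6; S3-b>S2; S4-a>S7; S4-b>S5; S5-a>S8; S5-b>S9; S6-a>S6; S6-b>S6; S7-a>S6; S7-b>S5; S8-a>S10; S8-b>S9; S9-a>S11; S9-b>S12; S10-a>S6; S10-b>S9; S11-a>S13; S11-b>S12; S12-a>S14; S12-b>S6; S13-a>S6; S13-b>S12; S14-a>S15; S14-b>S6; S15-a>S6; S15-b>S6

Run two small machines in parallel and take their product. The first has 6 states tracking the count of `b`s, saturating at 5; the second has 4 states tracking partial matches of the forbidden pattern `aaa`. A product state is a pair (one from each), accepting exactly when both do. Minimizing collapses redundant product states.
16 states suffice.
          a    b  
>  S0     S1   S2 
   S1     S3   S2 
   S2     S4   S5 
   S3     S6   S2 
   S4     S7   S5 
   S5     S8   S9 
   S6     S6   S6 
   S7     S6   S5 
   S8    S10   S9 
   S9    S11  S12 
   S10    S6   S9 
   S11   S13  S12 
 * S12   S14   S6 
   S13    S6  S12 
 * S14   S15   S6 
 * S15    S6   S6 
(> = start, * = accepting)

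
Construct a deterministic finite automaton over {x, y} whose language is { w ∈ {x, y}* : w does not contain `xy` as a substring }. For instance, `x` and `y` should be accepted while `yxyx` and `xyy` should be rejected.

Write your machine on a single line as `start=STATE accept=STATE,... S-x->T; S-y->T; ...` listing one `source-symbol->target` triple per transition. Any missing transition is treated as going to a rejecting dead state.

start=q0; accept=q0,q1; q0-x->q1; q0-y->q0; q1-x->q1; q1-y->q2; q2-x->q2; q2-y->q2

Track partial matches of the forbidden pattern `xy`. State q2 is a dead state reached once `xy` has occurred; every other state accepts. q0 means no part of `xy` is currently matched.
With 3 states:
        x   y  
>* q0   q1  q0 
 * q1   q1  q2 
   q2   q2  q2 
(> = start, * = accepting)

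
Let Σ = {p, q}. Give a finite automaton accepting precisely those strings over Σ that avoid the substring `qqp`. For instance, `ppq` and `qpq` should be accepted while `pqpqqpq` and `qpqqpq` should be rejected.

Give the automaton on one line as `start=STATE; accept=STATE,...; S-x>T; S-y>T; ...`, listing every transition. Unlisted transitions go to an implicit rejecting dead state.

start=s0; accept=s0,s1,s2; s0-p>s0; s0-q>s1; s1-p>s0; s1-q>s2; s2-p>s3; s2-q>s2; s3-p>s3; s3-q>s3

Track partial matches of the forbidden pattern `qqp`. State s3 is a dead state reached once `qqp` has occurred; every other state accepts. s0 means no part of `qqp` is currently matched.
        p   q  
>* s0   s0  s1 
 * s1   s0  s2 
 * s2   s3  s2 
   s3   s3  s3 
(> = start, * = accepting)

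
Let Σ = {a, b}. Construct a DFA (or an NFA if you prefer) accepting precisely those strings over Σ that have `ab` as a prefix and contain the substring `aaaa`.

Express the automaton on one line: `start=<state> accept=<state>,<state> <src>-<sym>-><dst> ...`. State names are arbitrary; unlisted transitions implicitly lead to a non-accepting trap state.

start=S0 accept=S7 S0-a->S1 S0-b->S2 S1-a->S2 S1-b->S3 S2-a->S2 S2-b->S2 S3-a->S4 S3-b->S3 S4-a->S5 S4-b->S3 S5-a->S6 S5-b->S3 S6-a->S7 S6-b->S3 S7-a->S7 S7-b->S7

Build one automaton per condition and run them in lockstep. The first has 4 states tracking whether the input so far still matches the prefix `ab`; the second has 5 states tracking whether and how much of `aaaa` has been seen. A product state is a pair (one from each), accepting exactly when both do. After merging equivalent states the machine shrinks.
        a   b  
>  S0   S1  S2 
   S1   S2  S3 
   S2   S2  S2 
   S3   S4  S3 
   S4   S5  S3 
   S5   S6  S3 
   S6   S7  S3 
 * S7   S7  S7 
(> = start, * = accepting)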